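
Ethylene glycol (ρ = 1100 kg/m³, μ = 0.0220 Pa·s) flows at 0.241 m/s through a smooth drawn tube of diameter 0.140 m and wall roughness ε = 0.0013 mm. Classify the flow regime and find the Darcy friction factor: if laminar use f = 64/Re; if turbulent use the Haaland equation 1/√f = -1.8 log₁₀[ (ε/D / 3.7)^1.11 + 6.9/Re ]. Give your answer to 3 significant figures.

Re = ρVD/μ = 1100·0.241·0.14/0.022 = 1687.
Re < 2300 → laminar, so f = 64/Re = 0.03794 (roughness is irrelevant in laminar flow).

f ≈ 0.0379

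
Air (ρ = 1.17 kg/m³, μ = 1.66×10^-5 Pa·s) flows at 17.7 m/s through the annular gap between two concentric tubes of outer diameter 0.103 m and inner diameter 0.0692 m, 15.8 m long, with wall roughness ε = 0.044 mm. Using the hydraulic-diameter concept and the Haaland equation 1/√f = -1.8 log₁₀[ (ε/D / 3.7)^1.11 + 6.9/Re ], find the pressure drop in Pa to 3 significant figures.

ΔP ≈ 2150 Pa

Hydraulic diameter D_h = 4A/P = D_o - D_i = 0.103 - 0.0692 = 0.0338 m.
Re = ρVD_h/μ = 1.17·17.7·0.0338/1.66e-05 = 4.217e+04.
ε/D_h = 4.4e-05/0.0338 = 0.0013; Haaland gives 1/√f = -1.8 log₁₀[0.000147+0.000164] = 6.315, so f = 0.02508.
ΔP = f(L/D_h)(ρV²/2) = 0.02508·15.8/0.0338·183.3 = 2149 Pa.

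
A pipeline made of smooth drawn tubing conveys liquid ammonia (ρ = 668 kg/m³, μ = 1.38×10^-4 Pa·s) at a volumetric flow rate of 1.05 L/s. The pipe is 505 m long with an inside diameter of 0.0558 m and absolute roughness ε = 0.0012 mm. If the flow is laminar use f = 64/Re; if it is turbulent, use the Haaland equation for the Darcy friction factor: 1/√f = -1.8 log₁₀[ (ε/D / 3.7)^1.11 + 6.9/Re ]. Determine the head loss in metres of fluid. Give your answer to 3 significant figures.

h_f ≈ 1.48 m

Q = 1.05 L/s = 1.05/1000 = 0.00105 m³/s.
Cross-sectional area A = πD²/4 = π(0.0558)²/4 = 0.002445 m²; mean velocity V = Q/A = 0.00105/0.002445 = 0.4294 m/s.
Reynolds number Re = ρVD/μ = 668 · 0.4294 · 0.0558 / 0.000138 = 1.16e+05.
Re > 4000 → turbulent. Relative roughness ε/D = 1.2e-06/0.0558 = 2.15e-05. Haaland: 1/√f = -1.8 log₁₀[(2.15e-05/3.7)^1.11 + 6.9/1.16e+05] = -1.8 log₁₀[1.54e-06 + 5.95e-05] = 7.586, so f = 0.01738.
Darcy-Weisbach: ΔP = f(L/D)(ρV²/2) = 0.01738·(505/0.0558)·(668·0.4294²/2) = 0.01738·9050·61.58 = 9684 Pa.
Head loss h_f = ΔP/(ρg) = 9684/(668·9.81) = 1.48 m.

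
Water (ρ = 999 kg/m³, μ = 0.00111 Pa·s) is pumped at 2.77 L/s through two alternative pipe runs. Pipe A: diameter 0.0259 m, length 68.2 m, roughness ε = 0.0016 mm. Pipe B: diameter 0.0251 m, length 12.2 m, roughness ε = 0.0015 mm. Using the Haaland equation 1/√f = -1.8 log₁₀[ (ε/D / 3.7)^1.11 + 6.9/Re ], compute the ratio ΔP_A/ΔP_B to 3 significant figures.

Pipe A: V = Q/A = 0.00277/0.0005269 = 5.258 m/s; Re = 1.226e+05; ε/D = 6.18e-05; Haaland → f = 0.01739; ΔP_A = f(L/D)(ρV²/2) = 6.323e+05 Pa.
Pipe B: V = Q/A = 0.00277/0.0004948 = 5.598 m/s; Re = 1.265e+05; ε/D = 5.98e-05; Haaland → f = 0.01728; ΔP_B = f(L/D)(ρV²/2) = 1.315e+05 Pa.
ΔP_A/ΔP_B = 6.323e+05/1.315e+05 = 4.81.

ΔP_A/ΔP_B ≈ 4.81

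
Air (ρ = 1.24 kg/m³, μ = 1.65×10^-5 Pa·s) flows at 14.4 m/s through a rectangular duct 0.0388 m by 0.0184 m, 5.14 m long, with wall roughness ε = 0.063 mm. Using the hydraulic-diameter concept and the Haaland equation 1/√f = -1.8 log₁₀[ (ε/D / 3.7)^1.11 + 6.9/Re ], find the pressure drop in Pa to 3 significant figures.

Hydraulic diameter D_h = 4A/P = 4·(0.0388·0.0184)/(2·(0.0388+0.0184)) = 0.002856/0.1144 = 0.02496 m.
Re = ρVD_h/μ = 1.24·14.4·0.02496/1.65e-05 = 2.701e+04.
ε/D_h = 6.3e-05/0.02496 = 0.00252; Haaland gives 1/√f = -1.8 log₁₀[0.000306+0.000255] = 5.851, so f = 0.02921.
ΔP = f(L/D_h)(ρV²/2) = 0.02921·5.14/0.02496·128.6 = 773.2 Pa.

ΔP ≈ 773 Pa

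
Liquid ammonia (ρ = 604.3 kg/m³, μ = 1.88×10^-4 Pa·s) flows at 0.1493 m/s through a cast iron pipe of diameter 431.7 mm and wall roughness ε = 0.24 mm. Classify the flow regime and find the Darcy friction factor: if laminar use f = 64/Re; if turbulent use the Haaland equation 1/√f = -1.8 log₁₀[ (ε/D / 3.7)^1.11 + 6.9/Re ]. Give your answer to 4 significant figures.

f ≈ 0.01887

Re = ρVD/μ = 604.3·0.1493·0.4317/0.000188 = 2.072e+05.
Re > 4000 → turbulent. ε/D = 0.00024/0.4317 = 0.000556; Haaland: 1/√f = -1.8 log₁₀[5.71e-05 + 3.33e-05] = 7.279, so f = 0.01887.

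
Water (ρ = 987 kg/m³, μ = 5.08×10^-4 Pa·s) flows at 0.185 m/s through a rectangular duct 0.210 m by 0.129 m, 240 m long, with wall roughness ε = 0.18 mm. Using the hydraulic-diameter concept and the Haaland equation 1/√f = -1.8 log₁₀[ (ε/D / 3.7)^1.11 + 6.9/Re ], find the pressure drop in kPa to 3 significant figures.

Hydraulic diameter D_h = 4A/P = 4·(0.21·0.129)/(2·(0.21+0.129)) = 0.1084/0.678 = 0.1598 m.
Re = ρVD_h/μ = 987·0.185·0.1598/0.000508 = 5.745e+04.
ε/D_h = 0.00018/0.1598 = 0.00113; Haaland gives 1/√f = -1.8 log₁₀[0.000125+0.00012] = 6.499, so f = 0.02367.
ΔP = f(L/D_h)(ρV²/2) = 0.02367·240/0.1598·16.89 = 600.4 Pa.
ΔP = 0.600 kPa.

ΔP ≈ 0.600 kPa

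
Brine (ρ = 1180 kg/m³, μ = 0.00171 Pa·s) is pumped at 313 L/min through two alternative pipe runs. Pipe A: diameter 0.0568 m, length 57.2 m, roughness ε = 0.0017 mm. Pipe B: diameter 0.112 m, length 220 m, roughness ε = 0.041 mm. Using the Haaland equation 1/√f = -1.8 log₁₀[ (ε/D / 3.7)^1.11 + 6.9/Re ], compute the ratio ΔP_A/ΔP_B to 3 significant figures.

ΔP_A/ΔP_B ≈ 6.41

Pipe A: V = Q/A = 0.005217/0.002534 = 2.059 m/s; Re = 8.069e+04; ε/D = 2.99e-05; Haaland → f = 0.01875; ΔP_A = f(L/D)(ρV²/2) = 4.723e+04 Pa.
Pipe B: V = Q/A = 0.005217/0.009852 = 0.5295 m/s; Re = 4.092e+04; ε/D = 0.000366; Haaland → f = 0.02268; ΔP_B = f(L/D)(ρV²/2) = 7368 Pa.
ΔP_A/ΔP_B = 4.723e+04/7368 = 6.41.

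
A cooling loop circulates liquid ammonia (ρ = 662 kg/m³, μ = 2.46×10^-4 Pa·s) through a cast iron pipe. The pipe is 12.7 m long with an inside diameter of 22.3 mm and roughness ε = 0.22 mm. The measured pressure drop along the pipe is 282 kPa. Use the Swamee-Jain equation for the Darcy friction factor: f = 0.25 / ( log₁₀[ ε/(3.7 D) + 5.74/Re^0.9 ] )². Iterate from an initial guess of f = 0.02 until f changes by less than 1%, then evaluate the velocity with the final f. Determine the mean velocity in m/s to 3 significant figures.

Rearranging Darcy-Weisbach: V = √(2·ΔP·D/(f·L·ρ)). With ε/D = 0.00022/0.0223 = 0.00987, iterate starting from f = 0.02:
  f = 0.02 → V = √(2·2.82e+05·0.0223/(0.02·12.7·662)) = 8.649 m/s; Re = ρVD/μ = 5.19e+05; f → 0.03793
  f = 0.03793 → V = 6.28 m/s; Re = 3.769e+05; f → 0.03799
Converged (Δf/f < 1%). With the final f = 0.03799: V = √(2·2.82e+05·0.0223/(0.03799·12.7·662)) = 6.275 m/s.

V ≈ 6.28 m/s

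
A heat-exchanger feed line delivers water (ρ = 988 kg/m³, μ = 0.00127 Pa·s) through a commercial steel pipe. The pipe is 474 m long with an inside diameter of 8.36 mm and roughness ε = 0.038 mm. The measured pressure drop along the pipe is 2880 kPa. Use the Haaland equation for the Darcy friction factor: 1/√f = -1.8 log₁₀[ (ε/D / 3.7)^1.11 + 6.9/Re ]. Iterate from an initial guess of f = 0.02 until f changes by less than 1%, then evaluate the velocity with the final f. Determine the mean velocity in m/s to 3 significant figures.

Rearranging Darcy-Weisbach: V = √(2·ΔP·D/(f·L·ρ)). With ε/D = 3.8e-05/0.00836 = 0.00455, iterate starting from f = 0.02:
  f = 0.02 → V = √(2·2.88e+06·0.00836/(0.02·474·988)) = 2.267 m/s; Re = ρVD/μ = 1.475e+04; f → 0.03484
  f = 0.03484 → V = 1.718 m/s; Re = 1.117e+04; f → 0.03623
  f = 0.03623 → V = 1.685 m/s; Re = 1.096e+04; f → 0.03633
Converged (Δf/f < 1%). With the final f = 0.03633: V = √(2·2.88e+06·0.00836/(0.03633·474·988)) = 1.682 m/s.

V ≈ 1.68 m/s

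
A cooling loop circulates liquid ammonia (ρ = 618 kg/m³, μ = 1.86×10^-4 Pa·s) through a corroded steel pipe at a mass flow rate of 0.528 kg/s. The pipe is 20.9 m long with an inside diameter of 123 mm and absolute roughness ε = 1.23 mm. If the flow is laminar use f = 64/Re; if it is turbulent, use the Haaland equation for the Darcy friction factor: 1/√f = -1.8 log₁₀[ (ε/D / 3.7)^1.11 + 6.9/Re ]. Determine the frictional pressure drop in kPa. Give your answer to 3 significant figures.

ΔP ≈ 0.0108 kPa

A = πD²/4 = π(0.123)²/4 = 0.01188 m²; mean velocity V = ṁ/(ρA) = 0.528/(618 · 0.01188) = 0.0719 m/s.
Reynolds number Re = ρVD/μ = 618 · 0.0719 · 0.123 / 0.000186 = 2.939e+04.
Re > 4000 → turbulent. Relative roughness ε/D = 0.00123/0.123 = 0.01. Haaland: 1/√f = -1.8 log₁₀[(0.01/3.7)^1.11 + 6.9/2.939e+04] = -1.8 log₁₀[0.00141 + 0.000235] = 5.011, so f = 0.03983.
Darcy-Weisbach: ΔP = f(L/D)(ρV²/2) = 0.03983·(20.9/0.123)·(618·0.0719²/2) = 0.03983·169.9·1.598 = 10.81 Pa.
ΔP = 10.81 Pa = 0.0108 kPa.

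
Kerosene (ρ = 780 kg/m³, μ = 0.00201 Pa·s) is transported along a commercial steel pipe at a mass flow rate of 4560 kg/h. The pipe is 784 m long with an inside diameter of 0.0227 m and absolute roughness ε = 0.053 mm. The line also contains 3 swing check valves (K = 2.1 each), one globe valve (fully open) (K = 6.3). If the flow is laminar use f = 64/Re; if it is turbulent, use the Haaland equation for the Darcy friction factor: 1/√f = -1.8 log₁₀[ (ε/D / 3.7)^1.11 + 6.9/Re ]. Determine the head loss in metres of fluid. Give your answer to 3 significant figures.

h_f ≈ 803 m

ṁ = 4560 kg/h = 4560/3600 = 1.267 kg/s.
A = πD²/4 = π(0.0227)²/4 = 0.0004047 m²; mean velocity V = ṁ/(ρA) = 1.267/(780 · 0.0004047) = 4.013 m/s.
Reynolds number Re = ρVD/μ = 780 · 4.013 · 0.0227 / 0.00201 = 3.535e+04.
Re > 4000 → turbulent. Relative roughness ε/D = 5.3e-05/0.0227 = 0.00233. Haaland: 1/√f = -1.8 log₁₀[(0.00233/3.7)^1.11 + 6.9/3.535e+04] = -1.8 log₁₀[0.000281 + 0.000195] = 5.981, so f = 0.02796.
Total minor-loss coefficient ΣK = 3·2.1 + 1·6.3 = 12.6.
ΔP = [f·L/D + ΣK]·(ρV²/2) = [0.02796·784/0.0227 + 12.6]·(780·4.013²/2) = [965.6 + 12.6]·6279 = 6.142e+06 Pa.
Head loss h_f = ΔP/(ρg) = 6.142e+06/(780·9.81) = 803 m.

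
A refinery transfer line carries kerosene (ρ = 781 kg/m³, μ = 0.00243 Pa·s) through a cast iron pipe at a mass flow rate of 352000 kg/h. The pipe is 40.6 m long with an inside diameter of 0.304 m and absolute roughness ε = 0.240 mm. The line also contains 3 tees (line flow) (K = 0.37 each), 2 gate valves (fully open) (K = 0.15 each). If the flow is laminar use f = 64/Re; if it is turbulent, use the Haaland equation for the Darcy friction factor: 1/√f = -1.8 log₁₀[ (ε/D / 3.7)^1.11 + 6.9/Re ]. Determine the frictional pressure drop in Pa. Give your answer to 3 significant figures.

ṁ = 352000 kg/h = 352000/3600 = 97.78 kg/s.
A = πD²/4 = π(0.304)²/4 = 0.07258 m²; mean velocity V = ṁ/(ρA) = 97.78/(781 · 0.07258) = 1.725 m/s.
Reynolds number Re = ρVD/μ = 781 · 1.725 · 0.304 / 0.00243 = 1.685e+05.
Re > 4000 → turbulent. Relative roughness ε/D = 0.00024/0.304 = 0.000789. Haaland: 1/√f = -1.8 log₁₀[(0.000789/3.7)^1.11 + 6.9/1.685e+05] = -1.8 log₁₀[8.42e-05 + 4.09e-05] = 7.025, so f = 0.02027.
Total minor-loss coefficient ΣK = 3·0.37 + 2·0.15 = 1.41.
ΔP = [f·L/D + ΣK]·(ρV²/2) = [0.02027·40.6/0.304 + 1.41]·(781·1.725²/2) = [2.706 + 1.41]·1162 = 4782 Pa.

ΔP ≈ 4780 Pa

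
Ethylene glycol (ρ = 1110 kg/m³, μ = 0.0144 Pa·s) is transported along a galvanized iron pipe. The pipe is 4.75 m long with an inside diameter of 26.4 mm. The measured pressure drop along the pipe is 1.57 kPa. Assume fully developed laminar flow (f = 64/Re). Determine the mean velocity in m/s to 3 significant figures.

For laminar flow, f = 64/Re with Re = ρVD/μ, so Darcy-Weisbach reduces to ΔP = 32μLV/D². Solving for V: V = ΔP·D²/(32μL) = 1570·(0.0264)²/(32·0.0144·4.75) = 0.4999 m/s.
Check: Re = ρVD/μ = 1110·0.4999·0.0264/0.0144 = 1017 < 2300, so the laminar assumption holds.

V ≈ 0.500 m/s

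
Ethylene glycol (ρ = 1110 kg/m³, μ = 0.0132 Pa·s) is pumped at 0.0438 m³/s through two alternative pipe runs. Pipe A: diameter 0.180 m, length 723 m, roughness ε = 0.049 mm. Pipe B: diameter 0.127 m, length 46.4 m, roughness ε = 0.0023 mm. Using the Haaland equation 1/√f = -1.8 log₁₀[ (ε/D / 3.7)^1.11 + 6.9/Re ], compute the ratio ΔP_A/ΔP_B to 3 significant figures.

Pipe A: V = Q/A = 0.0438/0.02545 = 1.721 m/s; Re = 2.605e+04; ε/D = 0.000272; Haaland → f = 0.02468; ΔP_A = f(L/D)(ρV²/2) = 1.63e+05 Pa.
Pipe B: V = Q/A = 0.0438/0.01267 = 3.458 m/s; Re = 3.693e+04; ε/D = 1.81e-05; Haaland → f = 0.02224; ΔP_B = f(L/D)(ρV²/2) = 5.391e+04 Pa.
ΔP_A/ΔP_B = 1.63e+05/5.391e+04 = 3.02.

ΔP_A/ΔP_B ≈ 3.02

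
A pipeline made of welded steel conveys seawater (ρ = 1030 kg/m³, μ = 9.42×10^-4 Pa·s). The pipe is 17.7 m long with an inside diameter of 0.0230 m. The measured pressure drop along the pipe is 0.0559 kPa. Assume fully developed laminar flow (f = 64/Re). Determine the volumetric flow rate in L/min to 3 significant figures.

For laminar flow, f = 64/Re with Re = ρVD/μ, so Darcy-Weisbach reduces to ΔP = 32μLV/D². Solving for V: V = ΔP·D²/(32μL) = 55.9·(0.023)²/(32·0.000942·17.7) = 0.05542 m/s.
Check: Re = ρVD/μ = 1030·0.05542·0.023/0.000942 = 1394 < 2300, so the laminar assumption holds.
Q = V·A = 0.05542·(π/4·0.023²) = 2.303e-05 m³/s = 1.38 L/min.

Q ≈ 1.38 L/min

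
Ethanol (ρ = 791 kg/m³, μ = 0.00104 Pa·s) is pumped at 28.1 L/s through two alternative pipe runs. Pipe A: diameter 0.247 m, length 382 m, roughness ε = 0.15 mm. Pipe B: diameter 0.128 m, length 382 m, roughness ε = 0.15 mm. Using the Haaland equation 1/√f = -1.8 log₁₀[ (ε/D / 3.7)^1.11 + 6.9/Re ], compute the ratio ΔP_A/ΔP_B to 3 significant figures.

ΔP_A/ΔP_B ≈ 0.0352

Pipe A: V = Q/A = 0.0281/0.04792 = 0.5864 m/s; Re = 1.102e+05; ε/D = 0.000607; Haaland → f = 0.02028; ΔP_A = f(L/D)(ρV²/2) = 4266 Pa.
Pipe B: V = Q/A = 0.0281/0.01287 = 2.184 m/s; Re = 2.126e+05; ε/D = 0.00117; Haaland → f = 0.02151; ΔP_B = f(L/D)(ρV²/2) = 1.211e+05 Pa.
ΔP_A/ΔP_B = 4266/1.211e+05 = 0.0352.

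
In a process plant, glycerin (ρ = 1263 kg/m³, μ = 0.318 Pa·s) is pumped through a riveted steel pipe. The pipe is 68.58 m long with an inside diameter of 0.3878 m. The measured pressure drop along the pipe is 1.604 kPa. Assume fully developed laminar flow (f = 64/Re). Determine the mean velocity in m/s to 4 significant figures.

For laminar flow, f = 64/Re with Re = ρVD/μ, so Darcy-Weisbach reduces to ΔP = 32μLV/D². Solving for V: V = ΔP·D²/(32μL) = 1604·(0.3878)²/(32·0.318·68.58) = 0.3457 m/s.
Check: Re = ρVD/μ = 1263·0.3457·0.3878/0.318 = 532.4 < 2300, so the laminar assumption holds.

V ≈ 0.3457 m/s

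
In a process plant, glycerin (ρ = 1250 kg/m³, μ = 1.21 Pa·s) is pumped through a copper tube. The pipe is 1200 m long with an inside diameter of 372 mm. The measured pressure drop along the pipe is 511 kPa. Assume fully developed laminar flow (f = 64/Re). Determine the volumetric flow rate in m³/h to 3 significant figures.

For laminar flow, f = 64/Re with Re = ρVD/μ, so Darcy-Weisbach reduces to ΔP = 32μLV/D². Solving for V: V = ΔP·D²/(32μL) = 5.11e+05·(0.372)²/(32·1.21·1200) = 1.522 m/s.
Check: Re = ρVD/μ = 1250·1.522·0.372/1.21 = 584.9 < 2300, so the laminar assumption holds.
Q = V·A = 1.522·(π/4·0.372²) = 0.1654 m³/s = 595 m³/h.

Q ≈ 595 m³/h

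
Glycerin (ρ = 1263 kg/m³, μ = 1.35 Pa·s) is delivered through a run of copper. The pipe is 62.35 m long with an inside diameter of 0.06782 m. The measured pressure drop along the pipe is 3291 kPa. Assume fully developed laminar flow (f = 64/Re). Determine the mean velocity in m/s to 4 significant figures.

For laminar flow, f = 64/Re with Re = ρVD/μ, so Darcy-Weisbach reduces to ΔP = 32μLV/D². Solving for V: V = ΔP·D²/(32μL) = 3.291e+06·(0.06782)²/(32·1.35·62.35) = 5.62 m/s.
Check: Re = ρVD/μ = 1263·5.62·0.06782/1.35 = 356.6 < 2300, so the laminar assumption holds.

V ≈ 5.620 m/s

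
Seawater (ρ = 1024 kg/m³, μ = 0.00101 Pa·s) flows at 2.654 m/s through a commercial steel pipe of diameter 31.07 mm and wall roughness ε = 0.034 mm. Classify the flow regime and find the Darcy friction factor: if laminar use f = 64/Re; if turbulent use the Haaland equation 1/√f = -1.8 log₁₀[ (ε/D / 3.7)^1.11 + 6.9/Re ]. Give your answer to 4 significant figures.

Re = ρVD/μ = 1024·2.654·0.03107/0.00101 = 8.36e+04.
Re > 4000 → turbulent. ε/D = 3.4e-05/0.03107 = 0.00109; Haaland: 1/√f = -1.8 log₁₀[0.000121 + 8.25e-05] = 6.645, so f = 0.02265.

f ≈ 0.02265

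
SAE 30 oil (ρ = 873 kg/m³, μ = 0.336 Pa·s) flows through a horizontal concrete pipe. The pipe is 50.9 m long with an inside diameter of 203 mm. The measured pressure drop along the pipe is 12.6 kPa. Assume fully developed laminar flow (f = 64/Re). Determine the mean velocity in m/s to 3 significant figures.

V ≈ 0.949 m/s

For laminar flow, f = 64/Re with Re = ρVD/μ, so Darcy-Weisbach reduces to ΔP = 32μLV/D². Solving for V: V = ΔP·D²/(32μL) = 1.26e+04·(0.203)²/(32·0.336·50.9) = 0.9488 m/s.
Check: Re = ρVD/μ = 873·0.9488·0.203/0.336 = 500.4 < 2300, so the laminar assumption holds.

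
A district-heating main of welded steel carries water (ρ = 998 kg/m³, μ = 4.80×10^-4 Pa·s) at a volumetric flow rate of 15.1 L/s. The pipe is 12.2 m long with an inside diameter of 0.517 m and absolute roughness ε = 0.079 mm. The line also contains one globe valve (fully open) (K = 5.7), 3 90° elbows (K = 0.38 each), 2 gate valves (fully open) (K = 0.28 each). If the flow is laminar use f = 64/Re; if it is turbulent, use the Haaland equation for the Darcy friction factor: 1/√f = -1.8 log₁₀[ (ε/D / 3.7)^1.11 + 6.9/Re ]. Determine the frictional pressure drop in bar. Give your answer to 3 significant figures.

Q = 15.1 L/s = 15.1/1000 = 0.0151 m³/s.
Cross-sectional area A = πD²/4 = π(0.517)²/4 = 0.2099 m²; mean velocity V = Q/A = 0.0151/0.2099 = 0.07193 m/s.
Reynolds number Re = ρVD/μ = 998 · 0.07193 · 0.517 / 0.00048 = 7.732e+04.
Re > 4000 → turbulent. Relative roughness ε/D = 7.9e-05/0.517 = 0.000153. Haaland: 1/√f = -1.8 log₁₀[(0.000153/3.7)^1.11 + 6.9/7.732e+04] = -1.8 log₁₀[1.36e-05 + 8.92e-05] = 7.178, so f = 0.01941.
Total minor-loss coefficient ΣK = 1·5.7 + 3·0.38 + 2·0.28 = 7.4.
ΔP = [f·L/D + ΣK]·(ρV²/2) = [0.01941·12.2/0.517 + 7.4]·(998·0.07193²/2) = [0.458 + 7.4]·2.582 = 20.29 Pa.
ΔP = 20.29 Pa = 2.03×10^-4 bar.

ΔP ≈ 2.03×10^-4 bar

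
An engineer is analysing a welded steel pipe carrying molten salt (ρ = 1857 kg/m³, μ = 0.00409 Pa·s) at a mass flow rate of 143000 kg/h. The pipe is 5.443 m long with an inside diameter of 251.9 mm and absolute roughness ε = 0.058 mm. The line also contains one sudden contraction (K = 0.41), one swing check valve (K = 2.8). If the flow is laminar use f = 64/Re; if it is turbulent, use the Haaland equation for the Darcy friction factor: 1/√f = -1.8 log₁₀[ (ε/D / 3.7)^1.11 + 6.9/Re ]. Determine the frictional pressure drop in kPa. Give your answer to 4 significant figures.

ṁ = 143000 kg/h = 143000/3600 = 39.72 kg/s.
A = πD²/4 = π(0.2519)²/4 = 0.04984 m²; mean velocity V = ṁ/(ρA) = 39.72/(1857 · 0.04984) = 0.4292 m/s.
Reynolds number Re = ρVD/μ = 1857 · 0.4292 · 0.2519 / 0.00409 = 4.909e+04.
Re > 4000 → turbulent. Relative roughness ε/D = 5.8e-05/0.2519 = 0.00023. Haaland: 1/√f = -1.8 log₁₀[(0.00023/3.7)^1.11 + 6.9/4.909e+04] = -1.8 log₁₀[2.14e-05 + 0.000141] = 6.823, so f = 0.02148.
Total minor-loss coefficient ΣK = 1·0.41 + 1·2.8 = 3.21.
ΔP = [f·L/D + ΣK]·(ρV²/2) = [0.02148·5.443/0.2519 + 3.21]·(1857·0.4292²/2) = [0.4642 + 3.21]·171.1 = 628.5 Pa.
ΔP = 628.5 Pa = 0.6285 kPa.

ΔP ≈ 0.6285 kPa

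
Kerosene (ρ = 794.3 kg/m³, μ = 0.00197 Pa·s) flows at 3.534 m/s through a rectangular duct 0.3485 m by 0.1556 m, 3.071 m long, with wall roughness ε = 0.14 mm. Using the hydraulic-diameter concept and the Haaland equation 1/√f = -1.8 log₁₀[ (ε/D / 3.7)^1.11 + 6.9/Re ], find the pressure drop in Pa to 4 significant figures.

ΔP ≈ 1336 Pa

Hydraulic diameter D_h = 4A/P = 4·(0.3485·0.1556)/(2·(0.3485+0.1556)) = 0.2169/1.008 = 0.2151 m.
Re = ρVD_h/μ = 794.3·3.534·0.2151/0.00197 = 3.066e+05.
ε/D_h = 0.00014/0.2151 = 0.000651; Haaland gives 1/√f = -1.8 log₁₀[6.79e-05+2.25e-05] = 7.278, so f = 0.01888.
ΔP = f(L/D_h)(ρV²/2) = 0.01888·3.071/0.2151·4960 = 1336 Pa.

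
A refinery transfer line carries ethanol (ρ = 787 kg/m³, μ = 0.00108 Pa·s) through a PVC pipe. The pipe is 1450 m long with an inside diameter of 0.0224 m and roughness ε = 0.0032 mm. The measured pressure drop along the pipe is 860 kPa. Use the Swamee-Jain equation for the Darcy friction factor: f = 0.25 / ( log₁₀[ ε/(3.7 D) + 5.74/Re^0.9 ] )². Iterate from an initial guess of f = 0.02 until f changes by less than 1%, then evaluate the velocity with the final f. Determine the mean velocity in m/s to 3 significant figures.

Rearranging Darcy-Weisbach: V = √(2·ΔP·D/(f·L·ρ)). With ε/D = 3.2e-06/0.0224 = 0.000143, iterate starting from f = 0.02:
  f = 0.02 → V = √(2·8.6e+05·0.0224/(0.02·1450·787)) = 1.299 m/s; Re = ρVD/μ = 2.121e+04; f → 0.0258
  f = 0.0258 → V = 1.144 m/s; Re = 1.867e+04; f → 0.02661
  f = 0.02661 → V = 1.126 m/s; Re = 1.839e+04; f → 0.02671
Converged (Δf/f < 1%). With the final f = 0.02671: V = √(2·8.6e+05·0.0224/(0.02671·1450·787)) = 1.124 m/s.

V ≈ 1.12 m/s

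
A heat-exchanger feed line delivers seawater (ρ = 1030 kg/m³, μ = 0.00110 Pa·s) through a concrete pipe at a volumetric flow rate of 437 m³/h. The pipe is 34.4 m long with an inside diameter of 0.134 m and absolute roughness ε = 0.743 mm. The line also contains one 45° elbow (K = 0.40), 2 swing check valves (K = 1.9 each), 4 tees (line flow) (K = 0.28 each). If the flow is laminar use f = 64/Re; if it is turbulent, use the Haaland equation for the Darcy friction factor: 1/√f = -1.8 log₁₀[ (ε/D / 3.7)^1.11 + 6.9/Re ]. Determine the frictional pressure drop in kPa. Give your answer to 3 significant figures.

Q = 437 m³/h = 437/3600 = 0.1214 m³/s.
Cross-sectional area A = πD²/4 = π(0.134)²/4 = 0.0141 m²; mean velocity V = Q/A = 0.1214/0.0141 = 8.608 m/s.
Reynolds number Re = ρVD/μ = 1030 · 8.608 · 0.134 / 0.0011 = 1.08e+06.
Re > 4000 → turbulent. Relative roughness ε/D = 0.000743/0.134 = 0.00554. Haaland: 1/√f = -1.8 log₁₀[(0.00554/3.7)^1.11 + 6.9/1.08e+06] = -1.8 log₁₀[0.000733 + 6.39e-06] = 5.636, so f = 0.03148.
Total minor-loss coefficient ΣK = 1·0.4 + 2·1.9 + 4·0.28 = 5.32.
ΔP = [f·L/D + ΣK]·(ρV²/2) = [0.03148·34.4/0.134 + 5.32]·(1030·8.608²/2) = [8.081 + 5.32]·3.816e+04 = 5.113e+05 Pa.
ΔP = 5.113e+05 Pa = 511 kPa.

ΔP ≈ 511 kPa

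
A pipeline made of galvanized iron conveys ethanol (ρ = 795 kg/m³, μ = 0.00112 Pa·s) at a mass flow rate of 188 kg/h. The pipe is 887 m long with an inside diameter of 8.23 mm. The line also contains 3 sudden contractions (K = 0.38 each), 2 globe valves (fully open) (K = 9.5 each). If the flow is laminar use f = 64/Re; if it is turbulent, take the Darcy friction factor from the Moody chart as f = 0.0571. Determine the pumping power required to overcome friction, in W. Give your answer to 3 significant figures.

ṁ = 188 kg/h = 188/3600 = 0.05222 kg/s.
A = πD²/4 = π(0.00823)²/4 = 5.32e-05 m²; mean velocity V = ṁ/(ρA) = 0.05222/(795 · 5.32e-05) = 1.235 m/s.
Reynolds number Re = ρVD/μ = 795 · 1.235 · 0.00823 / 0.00112 = 7214.
Re > 4000 → turbulent; use the Moody-chart value f = 0.0571.
Total minor-loss coefficient ΣK = 3·0.38 + 2·9.5 = 20.1.
ΔP = [f·L/D + ΣK]·(ρV²/2) = [0.0571·887/0.00823 + 20.1]·(795·1.235²/2) = [6154 + 20.1]·606.1 = 3.742e+06 Pa.
Q = ṁ/ρ = 0.05222/795 = 6.569e-05 m³/s.
Pumping power P = QΔP = 6.569e-05·3.742e+06 = 245.8 W = 246 W.

P ≈ 246 W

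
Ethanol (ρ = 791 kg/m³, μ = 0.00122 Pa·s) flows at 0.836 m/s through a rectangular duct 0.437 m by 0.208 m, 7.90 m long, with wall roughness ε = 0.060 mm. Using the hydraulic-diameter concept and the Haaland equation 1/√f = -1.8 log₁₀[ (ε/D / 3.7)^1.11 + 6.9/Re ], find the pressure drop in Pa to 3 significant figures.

ΔP ≈ 136 Pa

Hydraulic diameter D_h = 4A/P = 4·(0.437·0.208)/(2·(0.437+0.208)) = 0.3636/1.29 = 0.2818 m.
Re = ρVD_h/μ = 791·0.836·0.2818/0.00122 = 1.528e+05.
ε/D_h = 6e-05/0.2818 = 0.000213; Haaland gives 1/√f = -1.8 log₁₀[1.97e-05+4.52e-05] = 7.539, so f = 0.01759.
ΔP = f(L/D_h)(ρV²/2) = 0.01759·7.9/0.2818·276.4 = 136.3 Pa.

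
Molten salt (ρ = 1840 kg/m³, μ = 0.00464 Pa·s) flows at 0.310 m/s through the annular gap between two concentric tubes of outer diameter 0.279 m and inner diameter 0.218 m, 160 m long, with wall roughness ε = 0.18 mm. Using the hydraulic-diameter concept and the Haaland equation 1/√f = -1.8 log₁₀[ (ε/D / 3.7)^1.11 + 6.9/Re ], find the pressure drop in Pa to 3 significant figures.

Hydraulic diameter D_h = 4A/P = D_o - D_i = 0.279 - 0.218 = 0.061 m.
Re = ρVD_h/μ = 1840·0.31·0.061/0.00464 = 7499.
ε/D_h = 0.00018/0.061 = 0.00295; Haaland gives 1/√f = -1.8 log₁₀[0.000364+0.00092] = 5.205, so f = 0.03692.
ΔP = f(L/D_h)(ρV²/2) = 0.03692·160/0.061·88.41 = 8561 Pa.

ΔP ≈ 8560 Pa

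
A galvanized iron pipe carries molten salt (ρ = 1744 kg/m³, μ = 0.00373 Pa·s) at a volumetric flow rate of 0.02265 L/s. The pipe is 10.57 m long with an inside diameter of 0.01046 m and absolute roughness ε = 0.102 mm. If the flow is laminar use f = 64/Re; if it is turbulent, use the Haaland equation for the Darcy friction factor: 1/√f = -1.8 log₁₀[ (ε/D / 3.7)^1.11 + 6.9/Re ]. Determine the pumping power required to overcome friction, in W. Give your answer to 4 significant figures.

P ≈ 0.06884 W

Q = 0.02265 L/s = 0.02265/1000 = 2.265e-05 m³/s.
Cross-sectional area A = πD²/4 = π(0.01046)²/4 = 8.593e-05 m²; mean velocity V = Q/A = 2.265e-05/8.593e-05 = 0.2636 m/s.
Reynolds number Re = ρVD/μ = 1744 · 0.2636 · 0.01046 / 0.00373 = 1289.
Re < 2300 → laminar flow, so f = 64/Re = 64/1289 = 0.04965 (the turbulent correlation is not needed).
Darcy-Weisbach: ΔP = f(L/D)(ρV²/2) = 0.04965·(10.57/0.01046)·(1744·0.2636²/2) = 0.04965·1011·60.58 = 3039 Pa.
Pumping power P = QΔP = 2.265e-05·3039 = 0.068842 W = 0.06884 W.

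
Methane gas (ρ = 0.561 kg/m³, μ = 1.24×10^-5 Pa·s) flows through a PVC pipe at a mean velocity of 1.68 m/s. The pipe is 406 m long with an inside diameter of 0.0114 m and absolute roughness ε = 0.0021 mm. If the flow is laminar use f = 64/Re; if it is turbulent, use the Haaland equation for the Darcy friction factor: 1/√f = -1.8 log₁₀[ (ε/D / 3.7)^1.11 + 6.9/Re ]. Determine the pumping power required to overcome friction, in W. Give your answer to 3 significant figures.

P ≈ 0.357 W

Reynolds number Re = ρVD/μ = 0.561 · 1.68 · 0.0114 / 1.24e-05 = 866.5.
Re < 2300 → laminar flow, so f = 64/Re = 64/866.5 = 0.07386 (the turbulent correlation is not needed).
Darcy-Weisbach: ΔP = f(L/D)(ρV²/2) = 0.07386·(406/0.0114)·(0.561·1.68²/2) = 0.07386·3.561e+04·0.7917 = 2083 Pa.
Q = V·A = 1.68·0.0001021 = 0.0001715 m³/s.
Pumping power P = QΔP = 0.0001715·2083 = 0.3571 W = 0.357 W.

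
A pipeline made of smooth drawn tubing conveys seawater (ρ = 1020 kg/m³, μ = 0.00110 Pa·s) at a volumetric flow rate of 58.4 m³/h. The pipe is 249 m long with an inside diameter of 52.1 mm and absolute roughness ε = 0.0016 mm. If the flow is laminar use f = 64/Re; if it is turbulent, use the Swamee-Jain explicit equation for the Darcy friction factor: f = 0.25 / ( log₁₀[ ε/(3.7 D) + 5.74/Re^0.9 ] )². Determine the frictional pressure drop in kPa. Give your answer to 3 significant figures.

ΔP ≈ 2010 kPa

Q = 58.4 m³/h = 58.4/3600 = 0.01622 m³/s.
Cross-sectional area A = πD²/4 = π(0.0521)²/4 = 0.002132 m²; mean velocity V = Q/A = 0.01622/0.002132 = 7.609 m/s.
Reynolds number Re = ρVD/μ = 1020 · 7.609 · 0.0521 / 0.0011 = 3.676e+05.
Re > 4000 → turbulent. Relative roughness ε/D = 1.6e-06/0.0521 = 3.07e-05. Swamee-Jain: f = 0.25/(log₁₀[3.07e-05/3.7 + 5.74/3.676e+05^0.9])² = 0.25/(log₁₀[8.3e-06 + 5.62e-05])² = 0.25/(-4.19)² = 0.01424.
Darcy-Weisbach: ΔP = f(L/D)(ρV²/2) = 0.01424·(249/0.0521)·(1020·7.609²/2) = 0.01424·4779·2.953e+04 = 2.01e+06 Pa.
ΔP = 2.01e+06 Pa = 2010 kPa.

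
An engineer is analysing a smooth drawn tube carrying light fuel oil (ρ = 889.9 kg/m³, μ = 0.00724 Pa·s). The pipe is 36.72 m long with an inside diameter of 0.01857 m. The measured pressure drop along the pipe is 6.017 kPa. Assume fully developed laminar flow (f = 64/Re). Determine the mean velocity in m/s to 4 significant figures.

For laminar flow, f = 64/Re with Re = ρVD/μ, so Darcy-Weisbach reduces to ΔP = 32μLV/D². Solving for V: V = ΔP·D²/(32μL) = 6017·(0.01857)²/(32·0.00724·36.72) = 0.2439 m/s.
Check: Re = ρVD/μ = 889.9·0.2439·0.01857/0.00724 = 556.7 < 2300, so the laminar assumption holds.

V ≈ 0.2439 m/s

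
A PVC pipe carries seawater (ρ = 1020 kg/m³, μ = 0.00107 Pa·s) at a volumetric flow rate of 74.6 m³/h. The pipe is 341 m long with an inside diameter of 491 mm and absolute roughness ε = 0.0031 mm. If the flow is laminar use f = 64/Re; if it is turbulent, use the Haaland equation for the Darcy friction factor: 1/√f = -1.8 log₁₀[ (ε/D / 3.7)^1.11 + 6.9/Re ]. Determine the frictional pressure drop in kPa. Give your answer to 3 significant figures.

ΔP ≈ 0.0875 kPa

Q = 74.6 m³/h = 74.6/3600 = 0.02072 m³/s.
Cross-sectional area A = πD²/4 = π(0.491)²/4 = 0.1893 m²; mean velocity V = Q/A = 0.02072/0.1893 = 0.1094 m/s.
Reynolds number Re = ρVD/μ = 1020 · 0.1094 · 0.491 / 0.00107 = 5.122e+04.
Re > 4000 → turbulent. Relative roughness ε/D = 3.1e-06/0.491 = 6.31e-06. Haaland: 1/√f = -1.8 log₁₀[(6.31e-06/3.7)^1.11 + 6.9/5.122e+04] = -1.8 log₁₀[3.96e-07 + 0.000135] = 6.965, so f = 0.02061.
Darcy-Weisbach: ΔP = f(L/D)(ρV²/2) = 0.02061·(341/0.491)·(1020·0.1094²/2) = 0.02061·694.5·6.109 = 87.46 Pa.
ΔP = 87.46 Pa = 0.0875 kPa.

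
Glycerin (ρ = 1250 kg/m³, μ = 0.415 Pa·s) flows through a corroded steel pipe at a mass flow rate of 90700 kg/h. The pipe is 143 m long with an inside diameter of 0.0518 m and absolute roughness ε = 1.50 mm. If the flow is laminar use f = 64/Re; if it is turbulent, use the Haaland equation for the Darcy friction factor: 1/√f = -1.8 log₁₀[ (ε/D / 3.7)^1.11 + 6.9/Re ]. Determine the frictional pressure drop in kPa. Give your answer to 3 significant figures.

ṁ = 90700 kg/h = 90700/3600 = 25.19 kg/s.
A = πD²/4 = π(0.0518)²/4 = 0.002107 m²; mean velocity V = ṁ/(ρA) = 25.19/(1250 · 0.002107) = 9.564 m/s.
Reynolds number Re = ρVD/μ = 1250 · 9.564 · 0.0518 / 0.415 = 1492.
Re < 2300 → laminar flow, so f = 64/Re = 64/1492 = 0.04289 (the turbulent correlation is not needed).
Darcy-Weisbach: ΔP = f(L/D)(ρV²/2) = 0.04289·(143/0.0518)·(1250·9.564²/2) = 0.04289·2761·5.717e+04 = 6.769e+06 Pa.
ΔP = 6.769e+06 Pa = 6770 kPa.

ΔP ≈ 6770 kPa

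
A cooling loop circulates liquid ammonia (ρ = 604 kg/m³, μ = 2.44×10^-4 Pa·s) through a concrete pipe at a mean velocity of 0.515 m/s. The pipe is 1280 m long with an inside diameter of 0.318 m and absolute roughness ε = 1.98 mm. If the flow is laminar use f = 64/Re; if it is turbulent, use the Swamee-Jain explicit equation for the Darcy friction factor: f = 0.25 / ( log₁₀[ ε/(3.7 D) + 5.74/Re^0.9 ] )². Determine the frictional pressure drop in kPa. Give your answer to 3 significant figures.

ΔP ≈ 10.6 kPa

Reynolds number Re = ρVD/μ = 604 · 0.515 · 0.318 / 0.000244 = 4.054e+05.
Re > 4000 → turbulent. Relative roughness ε/D = 0.00198/0.318 = 0.00623. Swamee-Jain: f = 0.25/(log₁₀[0.00623/3.7 + 5.74/4.054e+05^0.9])² = 0.25/(log₁₀[0.00168 + 5.15e-05])² = 0.25/(-2.761)² = 0.0328.
Darcy-Weisbach: ΔP = f(L/D)(ρV²/2) = 0.0328·(1280/0.318)·(604·0.515²/2) = 0.0328·4025·80.1 = 1.057e+04 Pa.
ΔP = 1.057e+04 Pa = 10.6 kPa.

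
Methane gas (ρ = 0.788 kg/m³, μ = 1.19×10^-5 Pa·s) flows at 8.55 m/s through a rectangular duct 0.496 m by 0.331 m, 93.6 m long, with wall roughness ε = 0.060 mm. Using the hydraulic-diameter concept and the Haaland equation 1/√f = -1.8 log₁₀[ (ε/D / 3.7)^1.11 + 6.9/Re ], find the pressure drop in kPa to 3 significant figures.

ΔP ≈ 0.110 kPa

Hydraulic diameter D_h = 4A/P = 4·(0.496·0.331)/(2·(0.496+0.331)) = 0.6567/1.654 = 0.397 m.
Re = ρVD_h/μ = 0.788·8.55·0.397/1.19e-05 = 2.248e+05.
ε/D_h = 6e-05/0.397 = 0.000151; Haaland gives 1/√f = -1.8 log₁₀[1.34e-05+3.07e-05] = 7.839, so f = 0.01627.
ΔP = f(L/D_h)(ρV²/2) = 0.01627·93.6/0.397·28.8 = 110.5 Pa.
ΔP = 0.110 kPa.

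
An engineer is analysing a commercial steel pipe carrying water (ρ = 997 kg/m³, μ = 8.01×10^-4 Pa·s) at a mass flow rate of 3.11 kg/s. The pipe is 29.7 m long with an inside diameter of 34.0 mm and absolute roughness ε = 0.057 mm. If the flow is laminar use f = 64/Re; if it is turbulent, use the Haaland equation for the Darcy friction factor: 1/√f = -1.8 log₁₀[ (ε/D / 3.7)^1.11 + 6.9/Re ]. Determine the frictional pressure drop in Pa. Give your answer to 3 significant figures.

A = πD²/4 = π(0.034)²/4 = 0.0009079 m²; mean velocity V = ṁ/(ρA) = 3.11/(997 · 0.0009079) = 3.436 m/s.
Reynolds number Re = ρVD/μ = 997 · 3.436 · 0.034 / 0.000801 = 1.454e+05.
Re > 4000 → turbulent. Relative roughness ε/D = 5.7e-05/0.034 = 0.00168. Haaland: 1/√f = -1.8 log₁₀[(0.00168/3.7)^1.11 + 6.9/1.454e+05] = -1.8 log₁₀[0.000194 + 4.75e-05] = 6.51, so f = 0.0236.
Darcy-Weisbach: ΔP = f(L/D)(ρV²/2) = 0.0236·(29.7/0.034)·(997·3.436²/2) = 0.0236·873.5·5884 = 1.213e+05 Pa.

ΔP ≈ 121000 Pa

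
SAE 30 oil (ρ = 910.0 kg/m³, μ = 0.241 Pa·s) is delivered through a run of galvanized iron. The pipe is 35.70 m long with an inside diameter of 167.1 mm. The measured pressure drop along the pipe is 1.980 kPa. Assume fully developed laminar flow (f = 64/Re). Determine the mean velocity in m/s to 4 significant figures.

V ≈ 0.2008 m/s

For laminar flow, f = 64/Re with Re = ρVD/μ, so Darcy-Weisbach reduces to ΔP = 32μLV/D². Solving for V: V = ΔP·D²/(32μL) = 1980·(0.1671)²/(32·0.241·35.7) = 0.2008 m/s.
Check: Re = ρVD/μ = 910·0.2008·0.1671/0.241 = 126.7 < 2300, so the laminar assumption holds.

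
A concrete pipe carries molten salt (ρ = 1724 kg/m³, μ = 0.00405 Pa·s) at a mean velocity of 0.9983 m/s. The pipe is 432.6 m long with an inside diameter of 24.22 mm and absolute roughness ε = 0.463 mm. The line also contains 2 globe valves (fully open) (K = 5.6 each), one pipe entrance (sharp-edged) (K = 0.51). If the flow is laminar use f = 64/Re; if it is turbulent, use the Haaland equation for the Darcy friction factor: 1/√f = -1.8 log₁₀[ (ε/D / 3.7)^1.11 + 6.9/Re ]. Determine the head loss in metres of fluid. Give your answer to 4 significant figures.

Reynolds number Re = ρVD/μ = 1724 · 0.9983 · 0.02422 / 0.00405 = 1.029e+04.
Re > 4000 → turbulent. Relative roughness ε/D = 0.000463/0.02422 = 0.0191. Haaland: 1/√f = -1.8 log₁₀[(0.0191/3.7)^1.11 + 6.9/1.029e+04] = -1.8 log₁₀[0.0029 + 0.00067] = 4.406, so f = 0.05151.
Total minor-loss coefficient ΣK = 2·5.6 + 1·0.51 = 11.7.
ΔP = [f·L/D + ΣK]·(ρV²/2) = [0.05151·432.6/0.02422 + 11.7]·(1724·0.9983²/2) = [920 + 11.7]·859.1 = 8.004e+05 Pa.
Head loss h_f = ΔP/(ρg) = 8.004e+05/(1724·9.81) = 47.33 m.

h_f ≈ 47.33 m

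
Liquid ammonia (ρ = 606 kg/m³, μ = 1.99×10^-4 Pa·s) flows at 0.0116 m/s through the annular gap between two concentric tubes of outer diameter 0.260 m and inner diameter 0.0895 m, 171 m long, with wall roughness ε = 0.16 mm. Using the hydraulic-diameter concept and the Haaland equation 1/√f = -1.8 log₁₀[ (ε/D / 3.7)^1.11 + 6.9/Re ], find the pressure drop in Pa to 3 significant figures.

Hydraulic diameter D_h = 4A/P = D_o - D_i = 0.26 - 0.0895 = 0.1705 m.
Re = ρVD_h/μ = 606·0.0116·0.1705/0.000199 = 6023.
ε/D_h = 0.00016/0.1705 = 0.000938; Haaland gives 1/√f = -1.8 log₁₀[0.000102+0.00115] = 5.227, so f = 0.0366.
ΔP = f(L/D_h)(ρV²/2) = 0.0366·171/0.1705·0.04077 = 1.497 Pa.

ΔP ≈ 1.50 Pa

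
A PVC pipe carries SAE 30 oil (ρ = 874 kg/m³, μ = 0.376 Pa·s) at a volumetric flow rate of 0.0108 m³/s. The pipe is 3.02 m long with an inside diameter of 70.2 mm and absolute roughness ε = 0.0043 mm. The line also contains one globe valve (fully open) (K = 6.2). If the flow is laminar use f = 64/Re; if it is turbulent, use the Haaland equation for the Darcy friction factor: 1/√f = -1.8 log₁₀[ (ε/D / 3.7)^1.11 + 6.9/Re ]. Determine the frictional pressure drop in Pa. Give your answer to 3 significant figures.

Cross-sectional area A = πD²/4 = π(0.0702)²/4 = 0.00387 m²; mean velocity V = Q/A = 0.0108/0.00387 = 2.79 m/s.
Reynolds number Re = ρVD/μ = 874 · 2.79 · 0.0702 / 0.376 = 455.3.
Re < 2300 → laminar flow, so f = 64/Re = 64/455.3 = 0.1406 (the turbulent correlation is not needed).
Total minor-loss coefficient ΣK = 1·6.2 = 6.2.
ΔP = [f·L/D + ΣK]·(ρV²/2) = [0.1406·3.02/0.0702 + 6.2]·(874·2.79²/2) = [6.047 + 6.2]·3403 = 4.167e+04 Pa.

ΔP ≈ 41700 Pa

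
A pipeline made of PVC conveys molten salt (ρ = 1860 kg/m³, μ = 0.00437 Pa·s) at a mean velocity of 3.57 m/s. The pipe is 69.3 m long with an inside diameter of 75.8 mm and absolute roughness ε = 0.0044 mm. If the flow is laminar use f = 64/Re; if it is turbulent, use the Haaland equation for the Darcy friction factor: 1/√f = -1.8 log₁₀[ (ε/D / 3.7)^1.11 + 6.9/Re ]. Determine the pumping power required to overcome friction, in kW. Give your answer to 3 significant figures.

Reynolds number Re = ρVD/μ = 1860 · 3.57 · 0.0758 / 0.00437 = 1.152e+05.
Re > 4000 → turbulent. Relative roughness ε/D = 4.4e-06/0.0758 = 5.8e-05. Haaland: 1/√f = -1.8 log₁₀[(5.8e-05/3.7)^1.11 + 6.9/1.152e+05] = -1.8 log₁₀[4.65e-06 + 5.99e-05] = 7.542, so f = 0.01758.
Darcy-Weisbach: ΔP = f(L/D)(ρV²/2) = 0.01758·(69.3/0.0758)·(1860·3.57²/2) = 0.01758·914.2·1.185e+04 = 1.905e+05 Pa.
Q = V·A = 3.57·0.004513 = 0.01611 m³/s.
Pumping power P = QΔP = 0.01611·1.905e+05 = 3069 W = 3.07 kW.

P ≈ 3.07 kW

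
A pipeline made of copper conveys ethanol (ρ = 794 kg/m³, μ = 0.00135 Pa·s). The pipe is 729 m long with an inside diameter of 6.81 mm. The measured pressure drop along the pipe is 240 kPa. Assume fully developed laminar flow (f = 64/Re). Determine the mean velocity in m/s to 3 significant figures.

V ≈ 0.353 m/s

For laminar flow, f = 64/Re with Re = ρVD/μ, so Darcy-Weisbach reduces to ΔP = 32μLV/D². Solving for V: V = ΔP·D²/(32μL) = 2.4e+05·(0.00681)²/(32·0.00135·729) = 0.3534 m/s.
Check: Re = ρVD/μ = 794·0.3534·0.00681/0.00135 = 1416 < 2300, so the laminar assumption holds.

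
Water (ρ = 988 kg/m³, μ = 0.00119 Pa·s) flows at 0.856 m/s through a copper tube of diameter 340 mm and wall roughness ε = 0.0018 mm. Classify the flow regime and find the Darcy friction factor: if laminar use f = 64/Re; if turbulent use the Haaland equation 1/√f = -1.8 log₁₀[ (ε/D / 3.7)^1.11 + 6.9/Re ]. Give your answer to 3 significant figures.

Re = ρVD/μ = 988·0.856·0.34/0.00119 = 2.416e+05.
Re > 4000 → turbulent. ε/D = 1.8e-06/0.34 = 5.29e-06; Haaland: 1/√f = -1.8 log₁₀[3.26e-07 + 2.86e-05] = 8.171, so f = 0.01498.

f ≈ 0.0150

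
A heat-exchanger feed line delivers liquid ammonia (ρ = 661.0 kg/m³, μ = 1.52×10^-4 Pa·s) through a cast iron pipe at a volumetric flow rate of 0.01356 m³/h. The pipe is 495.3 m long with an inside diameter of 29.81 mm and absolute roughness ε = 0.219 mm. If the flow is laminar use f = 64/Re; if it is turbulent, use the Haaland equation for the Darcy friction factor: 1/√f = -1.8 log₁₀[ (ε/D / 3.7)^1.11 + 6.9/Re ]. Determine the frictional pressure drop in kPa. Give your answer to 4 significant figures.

Q = 0.01356 m³/h = 0.01356/3600 = 3.767e-06 m³/s.
Cross-sectional area A = πD²/4 = π(0.02981)²/4 = 0.0006979 m²; mean velocity V = Q/A = 3.767e-06/0.0006979 = 0.005397 m/s.
Reynolds number Re = ρVD/μ = 661 · 0.005397 · 0.02981 / 0.000152 = 699.6.
Re < 2300 → laminar flow, so f = 64/Re = 64/699.6 = 0.09148 (the turbulent correlation is not needed).
Darcy-Weisbach: ΔP = f(L/D)(ρV²/2) = 0.09148·(495.3/0.02981)·(661·0.005397²/2) = 0.09148·1.662e+04·0.009626 = 14.63 Pa.
ΔP = 14.63 Pa = 0.01463 kPa.

ΔP ≈ 0.01463 kPa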